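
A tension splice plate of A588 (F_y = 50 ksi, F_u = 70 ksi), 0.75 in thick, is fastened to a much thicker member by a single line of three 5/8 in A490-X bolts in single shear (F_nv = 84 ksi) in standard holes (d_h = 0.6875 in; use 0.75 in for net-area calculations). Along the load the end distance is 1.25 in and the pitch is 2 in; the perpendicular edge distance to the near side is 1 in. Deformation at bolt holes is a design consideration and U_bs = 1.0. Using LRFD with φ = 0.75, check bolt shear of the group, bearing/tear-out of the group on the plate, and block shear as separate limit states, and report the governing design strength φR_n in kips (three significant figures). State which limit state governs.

58 kips (bolt shear governs)

Bolt shear: A_b = π·0.625²/4 = 0.3068 in²; R_n = 84 × 0.3068 × 3 × 1 = 77.31 kips → 0.75 × 77.31 = 58 kips.
Bearing: edge l_c = 0.9062, r_n = 57.09 kips; interior l_c = 1.312, r_n = 78.75 kips; R_n = 57.09 + 2·78.75 = 214.6 kips → 161 kips.
Block shear: A_gv = 3.938, A_nv = 2.531, A_nt = 0.4688 in²; R_n = min(0.6F_uA_nv, 0.6F_yA_gv) + U_bs·F_u·A_nt = 139.1 kips → 104 kips.
Bolt shear governs: 58 kips.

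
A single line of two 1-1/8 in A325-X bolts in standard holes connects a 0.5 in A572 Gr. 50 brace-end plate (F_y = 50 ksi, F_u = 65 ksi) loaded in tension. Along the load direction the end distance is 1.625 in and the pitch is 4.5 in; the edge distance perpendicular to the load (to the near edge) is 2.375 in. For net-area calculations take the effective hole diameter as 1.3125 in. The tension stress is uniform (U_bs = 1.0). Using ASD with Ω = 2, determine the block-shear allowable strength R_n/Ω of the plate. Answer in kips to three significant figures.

68.5 kips

Shear plane L_v = 1.625 + 1·4.5 = 6.125 in; A_gv = 6.125 × 0.5 = 3.062 in².
A_nv = (6.125 − 1.5·1.3125) × 0.5 = 2.078 in².
A_nt = (2.375 − 0.5·1.3125) × 0.5 = 0.8594 in².
0.6 F_u A_nv = 81.05 kips; 0.6 F_y A_gv = 91.88 kips → shear rupture governs the shear term.
R_n = 81.05 + 1.0 × 65 × 0.8594 = 136.9 kips.
Allowable strength R_n/Ω = 136.9 / 2 = 68.5 kips.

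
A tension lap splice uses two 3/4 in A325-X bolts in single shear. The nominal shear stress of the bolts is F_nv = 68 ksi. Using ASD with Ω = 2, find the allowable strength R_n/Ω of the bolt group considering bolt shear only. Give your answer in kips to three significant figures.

A_b = π × 0.75² / 4 = 0.4418 in².
R_n = F_nv · A_b · n · n_s = 68 × 0.4418 × 2 × 1 = 60.08 kips.
Allowable strength R_n/Ω = 60.08 / 2 = 30 kips.

30 kips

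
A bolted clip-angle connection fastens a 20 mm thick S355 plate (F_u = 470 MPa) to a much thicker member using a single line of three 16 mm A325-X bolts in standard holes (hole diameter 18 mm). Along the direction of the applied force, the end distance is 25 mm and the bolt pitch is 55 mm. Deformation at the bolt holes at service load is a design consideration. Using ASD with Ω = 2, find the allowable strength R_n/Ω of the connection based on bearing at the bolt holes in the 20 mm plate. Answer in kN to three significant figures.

Per bolt r_n = 1.2 l_c t F_u ≤ 2.4 d t F_u; upper limit = 2.4 × 16 × 20 × 470 / 1000 = 361 kN.
Edge bolt: l_c = 25 − 18/2 = 16 mm → 1.2 × 16 × 20 × 470 / 1000 = 180.5 → r_n = 180.5 kN.
Interior bolts: l_c = 55 − 18 = 37 mm → 1.2 × 37 × 20 × 470 / 1000 = 417.4 → r_n = 361 kN.
R_n = 1 × 180.5 + 2 × 361 = 902.4 kN.
Allowable strength R_n/Ω = 902.4 / 2 = 451 kN.

451 kN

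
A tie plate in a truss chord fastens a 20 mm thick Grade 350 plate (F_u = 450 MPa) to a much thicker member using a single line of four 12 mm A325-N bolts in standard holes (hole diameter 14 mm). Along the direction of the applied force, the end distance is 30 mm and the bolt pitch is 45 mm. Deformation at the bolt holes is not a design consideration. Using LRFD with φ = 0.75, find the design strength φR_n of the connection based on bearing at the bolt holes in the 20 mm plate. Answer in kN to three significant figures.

Per bolt r_n = 1.5 l_c t F_u ≤ 3.0 d t F_u; upper limit = 3.0 × 12 × 20 × 450 / 1000 = 324 kN.
Edge bolt: l_c = 30 − 14/2 = 23 mm → 1.5 × 23 × 20 × 450 / 1000 = 310.5 → r_n = 310.5 kN.
Interior bolts: l_c = 45 − 14 = 31 mm → 1.5 × 31 × 20 × 450 / 1000 = 418.5 → r_n = 324 kN.
R_n = 1 × 310.5 + 3 × 324 = 1282 kN.
Design strength φR_n = 0.75 × 1282 = 962 kN.

962 kN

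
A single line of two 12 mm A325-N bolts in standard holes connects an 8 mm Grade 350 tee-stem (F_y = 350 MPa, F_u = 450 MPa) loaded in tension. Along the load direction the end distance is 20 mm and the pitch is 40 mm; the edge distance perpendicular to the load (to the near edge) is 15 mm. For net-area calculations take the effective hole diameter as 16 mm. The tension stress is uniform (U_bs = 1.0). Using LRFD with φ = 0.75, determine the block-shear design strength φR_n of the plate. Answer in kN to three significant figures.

77.2 kN

Shear plane L_v = 20 + 1·40 = 60 mm; A_gv = 60 × 8 = 480 mm².
A_nv = (60 − 1.5·16) × 8 = 288 mm².
A_nt = (15 − 0.5·16) × 8 = 56 mm².
0.6 F_u A_nv = 77.76 kN; 0.6 F_y A_gv = 100.8 kN → shear rupture governs the shear term.
R_n = 77.76 + 1.0 × 450 × 56 / 1000 = 103 kN.
Design strength φR_n = 0.75 × 103 = 77.2 kN.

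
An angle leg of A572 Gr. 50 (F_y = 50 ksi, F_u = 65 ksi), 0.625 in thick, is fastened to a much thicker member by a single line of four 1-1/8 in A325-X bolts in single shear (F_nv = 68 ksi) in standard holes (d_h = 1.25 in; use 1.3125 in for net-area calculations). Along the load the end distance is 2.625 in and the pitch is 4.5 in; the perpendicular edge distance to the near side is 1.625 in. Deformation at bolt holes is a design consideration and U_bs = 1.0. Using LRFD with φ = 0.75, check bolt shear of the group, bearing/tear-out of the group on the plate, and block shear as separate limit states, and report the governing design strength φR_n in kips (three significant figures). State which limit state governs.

Bolt shear: A_b = π·1.125²/4 = 0.994 in²; R_n = 68 × 0.994 × 4 × 1 = 270.4 kips → 0.75 × 270.4 = 203 kips.
Bearing: edge l_c = 2, r_n = 97.5 kips; interior l_c = 3.25, r_n = 109.7 kips; R_n = 97.5 + 3·109.7 = 426.6 kips → 320 kips.
Block shear: A_gv = 10.08, A_nv = 7.207, A_nt = 0.6055 in²; R_n = min(0.6F_uA_nv, 0.6F_yA_gv) + U_bs·F_u·A_nt = 320.4 kips → 240 kips.
Bolt shear governs: 203 kips.

203 kips (bolt shear governs)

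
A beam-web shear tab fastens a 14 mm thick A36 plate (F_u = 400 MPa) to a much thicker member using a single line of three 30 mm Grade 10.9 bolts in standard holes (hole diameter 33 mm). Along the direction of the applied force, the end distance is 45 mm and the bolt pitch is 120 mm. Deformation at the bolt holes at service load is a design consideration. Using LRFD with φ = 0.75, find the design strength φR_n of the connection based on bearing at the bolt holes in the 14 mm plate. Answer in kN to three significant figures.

Per bolt r_n = 1.2 l_c t F_u ≤ 2.4 d t F_u; upper limit = 2.4 × 30 × 14 × 400 / 1000 = 403.2 kN.
Edge bolt: l_c = 45 − 33/2 = 28.5 mm → 1.2 × 28.5 × 14 × 400 / 1000 = 191.5 → r_n = 191.5 kN.
Interior bolts: l_c = 120 − 33 = 87 mm → 1.2 × 87 × 14 × 400 / 1000 = 584.6 → r_n = 403.2 kN.
R_n = 1 × 191.5 + 2 × 403.2 = 997.9 kN.
Design strength φR_n = 0.75 × 997.9 = 748 kN.

748 kN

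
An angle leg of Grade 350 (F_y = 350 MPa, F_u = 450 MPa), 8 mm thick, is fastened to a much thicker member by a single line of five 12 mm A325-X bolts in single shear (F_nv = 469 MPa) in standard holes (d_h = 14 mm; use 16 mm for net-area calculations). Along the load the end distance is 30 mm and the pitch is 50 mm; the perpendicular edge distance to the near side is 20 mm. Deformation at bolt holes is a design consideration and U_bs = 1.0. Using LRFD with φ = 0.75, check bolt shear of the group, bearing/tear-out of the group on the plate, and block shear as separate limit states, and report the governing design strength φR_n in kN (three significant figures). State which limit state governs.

199 kN (bolt shear governs)

Bolt shear: A_b = π·12²/4 = 113.1 mm²; R_n = 469 × 113.1 × 5 × 1 / 1000 = 265.2 kN → 0.75 × 265.2 = 199 kN.
Bearing: edge l_c = 23, r_n = 99.36 kN; interior l_c = 36, r_n = 103.7 kN; R_n = 99.36 + 4·103.7 = 514.1 kN → 386 kN.
Block shear: A_gv = 1840, A_nv = 1264, A_nt = 96 mm²; R_n = min(0.6F_uA_nv, 0.6F_yA_gv) + U_bs·F_u·A_nt = 384.5 kN → 288 kN.
Bolt shear governs: 199 kN.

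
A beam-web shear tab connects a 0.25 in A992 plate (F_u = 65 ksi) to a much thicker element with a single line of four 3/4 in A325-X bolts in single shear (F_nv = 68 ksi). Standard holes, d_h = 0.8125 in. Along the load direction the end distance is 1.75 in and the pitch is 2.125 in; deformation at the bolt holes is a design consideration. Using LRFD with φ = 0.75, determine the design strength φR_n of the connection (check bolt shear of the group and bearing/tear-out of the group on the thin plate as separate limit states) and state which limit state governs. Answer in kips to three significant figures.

77.2 kips (bearing governs)

Bolt shear: A_b = π·0.75²/4 = 0.4418 in²; R_n = 68 × 0.4418 × 4 × 1 = 120.2 kips → 0.75 × 120.2 = 90.1 kips.
Bearing (1.2 l_c t F_u ≤ 2.4 d t F_u): upper limit = 2.4·0.75·0.25·65 = 29.25 kips.
  Edge l_c = 1.75 − 0.8125/2 = 1.344 → r_n = 26.2 kips; interior l_c = 2.125 − 0.8125 = 1.312 → r_n = 25.59 kips.
  R_n,bearing = 1·26.2 + 3·25.59 = 103 kips → 0.75 × 103 = 77.2 kips.
Bearing governs: 77.2 kips.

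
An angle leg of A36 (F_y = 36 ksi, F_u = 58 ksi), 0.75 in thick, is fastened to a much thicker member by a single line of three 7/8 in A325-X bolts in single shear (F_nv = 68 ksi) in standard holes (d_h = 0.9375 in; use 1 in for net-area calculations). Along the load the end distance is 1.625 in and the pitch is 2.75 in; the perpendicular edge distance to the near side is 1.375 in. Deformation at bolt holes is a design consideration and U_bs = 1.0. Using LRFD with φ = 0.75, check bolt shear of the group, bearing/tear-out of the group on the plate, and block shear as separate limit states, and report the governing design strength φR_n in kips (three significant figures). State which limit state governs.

Bolt shear: A_b = π·0.875²/4 = 0.6013 in²; R_n = 68 × 0.6013 × 3 × 1 = 122.7 kips → 0.75 × 122.7 = 92 kips.
Bearing: edge l_c = 1.156, r_n = 60.36 kips; interior l_c = 1.812, r_n = 91.35 kips; R_n = 60.36 + 2·91.35 = 243.1 kips → 182 kips.
Block shear: A_gv = 5.344, A_nv = 3.469, A_nt = 0.6562 in²; R_n = min(0.6F_uA_nv, 0.6F_yA_gv) + U_bs·F_u·A_nt = 153.5 kips → 115 kips.
Bolt shear governs: 92 kips.

92 kips (bolt shear governs)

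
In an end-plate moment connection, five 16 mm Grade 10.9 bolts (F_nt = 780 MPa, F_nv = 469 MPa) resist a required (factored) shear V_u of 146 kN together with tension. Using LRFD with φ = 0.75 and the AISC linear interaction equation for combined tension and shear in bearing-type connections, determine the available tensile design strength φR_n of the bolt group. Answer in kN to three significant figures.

522 kN

A_b = π·16²/4 = 201.1 mm²; f_rv = 146 × 1000 / (5 × 201.1) = 145.2 MPa.
F'_nt = 1.3 F_nt − (F_nt / φF_nv) f_rv = 1.3·780 − (780/(0.75·469))·145.2 = 692 MPa, capped at F_nt → F'_nt = 692 MPa.
R_n = F'_nt · A_b · n = 692 × 201.1 × 5 / 1000 = 695.6 kN.
Design strength φR_n = 0.75 × 695.6 = 522 kN.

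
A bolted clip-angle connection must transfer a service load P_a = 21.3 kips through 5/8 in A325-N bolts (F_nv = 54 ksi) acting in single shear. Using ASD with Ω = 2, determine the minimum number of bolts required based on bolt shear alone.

3 bolts

A_b = π·0.625²/4 = 0.3068 in².
Per-bolt allowable strength R_n/Ω = 54 × 0.3068 × 1 / 2 = 8.283 kips.
n ≥ 21.3 / 8.283 = 2.571 → use 3 bolts.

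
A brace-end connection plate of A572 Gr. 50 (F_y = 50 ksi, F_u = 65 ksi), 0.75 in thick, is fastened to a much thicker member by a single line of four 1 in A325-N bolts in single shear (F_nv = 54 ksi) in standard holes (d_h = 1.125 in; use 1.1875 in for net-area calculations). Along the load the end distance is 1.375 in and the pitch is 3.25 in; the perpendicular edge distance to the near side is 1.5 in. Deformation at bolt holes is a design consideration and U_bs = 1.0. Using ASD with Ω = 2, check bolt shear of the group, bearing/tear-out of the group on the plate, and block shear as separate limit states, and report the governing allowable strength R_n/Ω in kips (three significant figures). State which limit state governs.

84.8 kips (bolt shear governs)

Bolt shear: A_b = π·1²/4 = 0.7854 in²; R_n = 54 × 0.7854 × 4 × 1 = 169.6 kips → 169.6 / 2 = 84.8 kips.
Bearing: edge l_c = 0.8125, r_n = 47.53 kips; interior l_c = 2.125, r_n = 117 kips; R_n = 47.53 + 3·117 = 398.5 kips → 199 kips.
Block shear: A_gv = 8.344, A_nv = 5.227, A_nt = 0.6797 in²; R_n = min(0.6F_uA_nv, 0.6F_yA_gv) + U_bs·F_u·A_nt = 248 kips → 124 kips.
Bolt shear governs: 84.8 kips.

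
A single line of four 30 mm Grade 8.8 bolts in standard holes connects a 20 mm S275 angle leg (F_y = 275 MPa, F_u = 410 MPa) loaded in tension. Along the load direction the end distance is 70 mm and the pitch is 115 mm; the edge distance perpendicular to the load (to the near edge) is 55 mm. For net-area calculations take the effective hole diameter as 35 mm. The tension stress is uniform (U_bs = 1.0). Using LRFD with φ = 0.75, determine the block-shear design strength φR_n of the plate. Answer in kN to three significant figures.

1260 kN

Shear plane L_v = 70 + 3·115 = 415 mm; A_gv = 415 × 20 = 8300 mm².
A_nv = (415 − 3.5·35) × 20 = 5850 mm².
A_nt = (55 − 0.5·35) × 20 = 750 mm².
0.6 F_u A_nv = 1439 kN; 0.6 F_y A_gv = 1370 kN → shear yielding governs the shear term.
R_n = 1370 + 1.0 × 410 × 750 / 1000 = 1677 kN.
Design strength φR_n = 0.75 × 1677 = 1260 kN.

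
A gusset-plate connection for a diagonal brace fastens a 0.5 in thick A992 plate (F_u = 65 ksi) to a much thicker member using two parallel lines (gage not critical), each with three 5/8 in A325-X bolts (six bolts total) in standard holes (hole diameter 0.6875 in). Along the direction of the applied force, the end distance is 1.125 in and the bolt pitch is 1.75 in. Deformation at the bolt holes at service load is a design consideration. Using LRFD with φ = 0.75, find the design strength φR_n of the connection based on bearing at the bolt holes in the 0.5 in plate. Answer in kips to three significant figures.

Per bolt r_n = 1.2 l_c t F_u ≤ 2.4 d t F_u; upper limit = 2.4 × 0.625 × 0.5 × 65 = 48.75 kips.
Edge bolt: l_c = 1.125 − 0.6875/2 = 0.7812 in → 1.2 × 0.7812 × 0.5 × 65 = 30.47 → r_n = 30.47 kips.
Interior bolts: l_c = 1.75 − 0.6875 = 1.062 in → 1.2 × 1.062 × 0.5 × 65 = 41.44 → r_n = 41.44 kips.
R_n = 2 × 30.47 + 4 × 41.44 = 226.7 kips.
Design strength φR_n = 0.75 × 226.7 = 170 kips.

170 kips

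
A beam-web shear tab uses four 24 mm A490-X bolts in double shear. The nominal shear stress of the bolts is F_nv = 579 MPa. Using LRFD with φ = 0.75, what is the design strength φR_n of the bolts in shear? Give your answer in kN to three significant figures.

1570 kN

A_b = π × 24² / 4 = 452.4 mm².
R_n = F_nv · A_b · n · n_s = 579 × 452.4 × 4 × 2 / 1000 = 2095 kN.
Design strength φR_n = 0.75 × 2095 = 1570 kN.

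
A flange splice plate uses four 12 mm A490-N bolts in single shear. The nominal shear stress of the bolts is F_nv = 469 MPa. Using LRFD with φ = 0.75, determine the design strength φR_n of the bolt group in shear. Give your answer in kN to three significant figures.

A_b = π × 12² / 4 = 113.1 mm².
R_n = F_nv · A_b · n · n_s = 469 × 113.1 × 4 × 1 / 1000 = 212.2 kN.
Design strength φR_n = 0.75 × 212.2 = 159 kN.

159 kN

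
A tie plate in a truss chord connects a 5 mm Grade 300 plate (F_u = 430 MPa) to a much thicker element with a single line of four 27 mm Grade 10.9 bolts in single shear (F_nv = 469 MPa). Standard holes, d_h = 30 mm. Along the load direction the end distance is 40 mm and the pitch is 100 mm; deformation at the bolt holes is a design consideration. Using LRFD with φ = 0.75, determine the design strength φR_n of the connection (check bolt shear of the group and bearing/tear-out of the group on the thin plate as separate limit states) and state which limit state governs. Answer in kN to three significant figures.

Bolt shear: A_b = π·27²/4 = 572.6 mm²; R_n = 469 × 572.6 × 4 × 1 / 1000 = 1074 kN → 0.75 × 1074 = 806 kN.
Bearing (1.2 l_c t F_u ≤ 2.4 d t F_u): upper limit = 2.4·27·5·430 / 1000 = 139.3 kN.
  Edge l_c = 40 − 30/2 = 25 → r_n = 64.5 kN; interior l_c = 100 − 30 = 70 → r_n = 139.3 kN.
  R_n,bearing = 1·64.5 + 3·139.3 = 482.5 kN → 0.75 × 482.5 = 362 kN.
Bearing governs: 362 kN.

362 kN (bearing governs)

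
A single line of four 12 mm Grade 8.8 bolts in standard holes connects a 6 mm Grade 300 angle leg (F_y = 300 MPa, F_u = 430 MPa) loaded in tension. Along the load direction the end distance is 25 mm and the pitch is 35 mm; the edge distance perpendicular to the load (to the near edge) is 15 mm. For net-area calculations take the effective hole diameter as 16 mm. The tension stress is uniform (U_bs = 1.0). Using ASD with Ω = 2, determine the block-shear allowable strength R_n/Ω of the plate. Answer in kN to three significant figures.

66.3 kN

Shear plane L_v = 25 + 3·35 = 130 mm; A_gv = 130 × 6 = 780 mm².
A_nv = (130 − 3.5·16) × 6 = 444 mm².
A_nt = (15 − 0.5·16) × 6 = 42 mm².
0.6 F_u A_nv = 114.6 kN; 0.6 F_y A_gv = 140.4 kN → shear rupture governs the shear term.
R_n = 114.6 + 1.0 × 430 × 42 / 1000 = 132.6 kN.
Allowable strength R_n/Ω = 132.6 / 2 = 66.3 kN.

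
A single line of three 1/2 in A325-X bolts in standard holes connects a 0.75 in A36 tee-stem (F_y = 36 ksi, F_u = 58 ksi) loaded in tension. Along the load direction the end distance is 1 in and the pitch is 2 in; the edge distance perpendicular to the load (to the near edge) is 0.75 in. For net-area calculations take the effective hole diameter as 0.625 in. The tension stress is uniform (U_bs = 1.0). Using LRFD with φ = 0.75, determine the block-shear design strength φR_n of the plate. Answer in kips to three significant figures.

Shear plane L_v = 1 + 2·2 = 5 in; A_gv = 5 × 0.75 = 3.75 in².
A_nv = (5 − 2.5·0.625) × 0.75 = 2.578 in².
A_nt = (0.75 − 0.5·0.625) × 0.75 = 0.3281 in².
0.6 F_u A_nv = 89.72 kips; 0.6 F_y A_gv = 81 kips → shear yielding governs the shear term.
R_n = 81 + 1.0 × 58 × 0.3281 = 100 kips.
Design strength φR_n = 0.75 × 100 = 75 kips.

75 kips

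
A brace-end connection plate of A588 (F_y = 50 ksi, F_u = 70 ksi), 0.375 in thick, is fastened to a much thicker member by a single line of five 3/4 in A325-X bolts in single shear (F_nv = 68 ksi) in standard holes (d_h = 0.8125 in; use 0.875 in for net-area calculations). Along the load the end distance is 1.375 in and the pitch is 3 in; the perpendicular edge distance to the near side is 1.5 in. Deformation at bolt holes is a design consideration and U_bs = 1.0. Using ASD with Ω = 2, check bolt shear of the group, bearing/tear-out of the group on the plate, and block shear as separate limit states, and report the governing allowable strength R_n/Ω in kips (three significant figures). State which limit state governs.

75.1 kips (bolt shear governs)

Bolt shear: A_b = π·0.75²/4 = 0.4418 in²; R_n = 68 × 0.4418 × 5 × 1 = 150.2 kips → 150.2 / 2 = 75.1 kips.
Bearing: edge l_c = 0.9688, r_n = 30.52 kips; interior l_c = 2.188, r_n = 47.25 kips; R_n = 30.52 + 4·47.25 = 219.5 kips → 110 kips.
Block shear: A_gv = 5.016, A_nv = 3.539, A_nt = 0.3984 in²; R_n = min(0.6F_uA_nv, 0.6F_yA_gv) + U_bs·F_u·A_nt = 176.5 kips → 88.3 kips.
Bolt shear governs: 75.1 kips.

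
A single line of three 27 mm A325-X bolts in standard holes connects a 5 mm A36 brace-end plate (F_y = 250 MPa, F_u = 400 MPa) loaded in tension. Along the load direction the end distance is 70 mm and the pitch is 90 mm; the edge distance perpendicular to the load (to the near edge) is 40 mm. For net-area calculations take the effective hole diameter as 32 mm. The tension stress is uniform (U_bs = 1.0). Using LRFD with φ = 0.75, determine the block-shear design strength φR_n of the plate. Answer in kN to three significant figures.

177 kN

Shear plane L_v = 70 + 2·90 = 250 mm; A_gv = 250 × 5 = 1250 mm².
A_nv = (250 − 2.5·32) × 5 = 850 mm².
A_nt = (40 − 0.5·32) × 5 = 120 mm².
0.6 F_u A_nv = 204 kN; 0.6 F_y A_gv = 187.5 kN → shear yielding governs the shear term.
R_n = 187.5 + 1.0 × 400 × 120 / 1000 = 235.5 kN.
Design strength φR_n = 0.75 × 235.5 = 177 kN.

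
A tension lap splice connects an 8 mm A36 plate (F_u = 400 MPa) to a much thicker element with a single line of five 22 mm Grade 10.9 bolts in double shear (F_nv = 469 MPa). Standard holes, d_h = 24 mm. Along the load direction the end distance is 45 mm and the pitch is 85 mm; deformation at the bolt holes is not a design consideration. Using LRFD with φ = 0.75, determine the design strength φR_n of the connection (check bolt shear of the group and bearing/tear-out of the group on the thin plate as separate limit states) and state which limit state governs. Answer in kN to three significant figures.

Bolt shear: A_b = π·22²/4 = 380.1 mm²; R_n = 469 × 380.1 × 5 × 2 / 1000 = 1783 kN → 0.75 × 1783 = 1340 kN.
Bearing (1.5 l_c t F_u ≤ 3.0 d t F_u): upper limit = 3.0·22·8·400 / 1000 = 211.2 kN.
  Edge l_c = 45 − 24/2 = 33 → r_n = 158.4 kN; interior l_c = 85 − 24 = 61 → r_n = 211.2 kN.
  R_n,bearing = 1·158.4 + 4·211.2 = 1003 kN → 0.75 × 1003 = 752 kN.
Bearing governs: 752 kN.

752 kN (bearing governs)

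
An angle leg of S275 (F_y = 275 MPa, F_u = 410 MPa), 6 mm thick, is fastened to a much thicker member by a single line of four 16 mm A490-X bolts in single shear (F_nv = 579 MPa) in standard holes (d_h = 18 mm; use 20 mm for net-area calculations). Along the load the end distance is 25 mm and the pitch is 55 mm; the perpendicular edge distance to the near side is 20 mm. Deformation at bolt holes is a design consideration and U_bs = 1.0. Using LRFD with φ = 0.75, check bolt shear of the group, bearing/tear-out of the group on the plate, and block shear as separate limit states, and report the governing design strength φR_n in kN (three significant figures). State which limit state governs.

151 kN (block shear governs)

Bolt shear: A_b = π·16²/4 = 201.1 mm²; R_n = 579 × 201.1 × 4 × 1 / 1000 = 465.7 kN → 0.75 × 465.7 = 349 kN.
Bearing: edge l_c = 16, r_n = 47.23 kN; interior l_c = 37, r_n = 94.46 kN; R_n = 47.23 + 3·94.46 = 330.6 kN → 248 kN.
Block shear: A_gv = 1140, A_nv = 720, A_nt = 60 mm²; R_n = min(0.6F_uA_nv, 0.6F_yA_gv) + U_bs·F_u·A_nt = 201.7 kN → 151 kN.
Block shear governs: 151 kN.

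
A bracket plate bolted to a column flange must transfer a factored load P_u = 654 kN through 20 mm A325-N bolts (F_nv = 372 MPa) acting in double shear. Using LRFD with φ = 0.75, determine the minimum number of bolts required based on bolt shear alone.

4 bolts

A_b = π·20²/4 = 314.2 mm².
Per-bolt design strength φR_n = 0.75 × 372 × 314.2 × 2 / 1000 = 175.3 kN.
n ≥ 654 / 175.3 = 3.731 → use 4 bolts.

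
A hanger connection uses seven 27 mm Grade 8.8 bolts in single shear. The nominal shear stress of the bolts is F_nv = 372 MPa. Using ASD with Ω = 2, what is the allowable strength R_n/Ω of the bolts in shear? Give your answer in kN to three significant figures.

745 kN

A_b = π × 27² / 4 = 572.6 mm².
R_n = F_nv · A_b · n · n_s = 372 × 572.6 × 7 × 1 / 1000 = 1491 kN.
Allowable strength R_n/Ω = 1491 / 2 = 745 kN.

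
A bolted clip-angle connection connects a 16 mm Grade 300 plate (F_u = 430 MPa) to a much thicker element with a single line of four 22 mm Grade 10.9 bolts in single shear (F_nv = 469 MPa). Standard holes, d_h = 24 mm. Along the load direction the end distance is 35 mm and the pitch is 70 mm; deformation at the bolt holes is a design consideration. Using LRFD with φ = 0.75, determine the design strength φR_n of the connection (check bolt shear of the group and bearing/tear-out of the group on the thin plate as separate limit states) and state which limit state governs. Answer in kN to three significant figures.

535 kN (bolt shear governs)

Bolt shear: A_b = π·22²/4 = 380.1 mm²; R_n = 469 × 380.1 × 4 × 1 / 1000 = 713.1 kN → 0.75 × 713.1 = 535 kN.
Bearing (1.2 l_c t F_u ≤ 2.4 d t F_u): upper limit = 2.4·22·16·430 / 1000 = 363.3 kN.
  Edge l_c = 35 − 24/2 = 23 → r_n = 189.9 kN; interior l_c = 70 − 24 = 46 → r_n = 363.3 kN.
  R_n,bearing = 1·189.9 + 3·363.3 = 1280 kN → 0.75 × 1280 = 960 kN.
Bolt shear governs: 535 kN.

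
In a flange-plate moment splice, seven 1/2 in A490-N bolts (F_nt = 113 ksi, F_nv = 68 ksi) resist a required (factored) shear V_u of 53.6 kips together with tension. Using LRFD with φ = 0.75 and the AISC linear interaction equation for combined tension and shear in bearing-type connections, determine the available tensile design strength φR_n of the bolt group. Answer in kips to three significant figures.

A_b = π·0.5²/4 = 0.1963 in²; f_rv = 53.6 / (7 × 0.1963) = 39 ksi.
F'_nt = 1.3 F_nt − (F_nt / φF_nv) f_rv = 1.3·113 − (113/(0.75·68))·39 = 60.49 ksi, capped at F_nt → F'_nt = 60.49 ksi.
R_n = F'_nt · A_b · n = 60.49 × 0.1963 × 7 = 83.15 kips.
Design strength φR_n = 0.75 × 83.15 = 62.4 kips.

62.4 kips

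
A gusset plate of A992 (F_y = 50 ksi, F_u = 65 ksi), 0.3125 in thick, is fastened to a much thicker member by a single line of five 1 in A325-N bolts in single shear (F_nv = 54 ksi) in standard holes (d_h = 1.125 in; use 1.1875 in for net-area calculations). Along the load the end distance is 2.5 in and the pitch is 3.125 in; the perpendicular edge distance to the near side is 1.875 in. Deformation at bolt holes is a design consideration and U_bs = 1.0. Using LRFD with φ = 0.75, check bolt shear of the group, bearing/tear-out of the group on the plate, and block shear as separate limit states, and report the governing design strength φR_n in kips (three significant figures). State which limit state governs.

Bolt shear: A_b = π·1²/4 = 0.7854 in²; R_n = 54 × 0.7854 × 5 × 1 = 212.1 kips → 0.75 × 212.1 = 159 kips.
Bearing: edge l_c = 1.938, r_n = 47.23 kips; interior l_c = 2, r_n = 48.75 kips; R_n = 47.23 + 4·48.75 = 242.2 kips → 182 kips.
Block shear: A_gv = 4.688, A_nv = 3.018, A_nt = 0.4004 in²; R_n = min(0.6F_uA_nv, 0.6F_yA_gv) + U_bs·F_u·A_nt = 143.7 kips → 108 kips.
Block shear governs: 108 kips.

108 kips (block shear governs)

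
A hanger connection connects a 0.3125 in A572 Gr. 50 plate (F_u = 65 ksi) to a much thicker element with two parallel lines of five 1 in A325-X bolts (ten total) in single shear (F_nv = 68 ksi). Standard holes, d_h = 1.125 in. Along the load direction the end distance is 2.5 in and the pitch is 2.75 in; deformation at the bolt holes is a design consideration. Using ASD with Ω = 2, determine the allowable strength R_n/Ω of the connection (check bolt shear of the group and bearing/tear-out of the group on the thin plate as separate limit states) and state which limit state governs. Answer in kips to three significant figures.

206 kips (bearing governs)

Bolt shear: A_b = π·1²/4 = 0.7854 in²; R_n = 68 × 0.7854 × 10 × 1 = 534.1 kips → 534.1 / 2 = 267 kips.
Bearing (1.2 l_c t F_u ≤ 2.4 d t F_u): upper limit = 2.4·1·0.3125·65 = 48.75 kips.
  Edge l_c = 2.5 − 1.125/2 = 1.938 → r_n = 47.23 kips; interior l_c = 2.75 − 1.125 = 1.625 → r_n = 39.61 kips.
  R_n,bearing = 2·47.23 + 8·39.61 = 411.3 kips → 411.3 / 2 = 206 kips.
Bearing governs: 206 kips.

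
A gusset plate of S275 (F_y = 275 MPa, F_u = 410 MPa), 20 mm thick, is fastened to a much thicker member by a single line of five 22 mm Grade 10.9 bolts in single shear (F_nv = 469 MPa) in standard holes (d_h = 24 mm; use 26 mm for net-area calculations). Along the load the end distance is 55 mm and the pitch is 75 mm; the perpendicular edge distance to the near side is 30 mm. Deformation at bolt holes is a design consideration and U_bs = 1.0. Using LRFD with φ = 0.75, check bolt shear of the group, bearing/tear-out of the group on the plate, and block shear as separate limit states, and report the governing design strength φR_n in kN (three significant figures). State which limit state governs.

Bolt shear: A_b = π·22²/4 = 380.1 mm²; R_n = 469 × 380.1 × 5 × 1 / 1000 = 891.4 kN → 0.75 × 891.4 = 669 kN.
Bearing: edge l_c = 43, r_n = 423.1 kN; interior l_c = 51, r_n = 433 kN; R_n = 423.1 + 4·433 = 2155 kN → 1620 kN.
Block shear: A_gv = 7100, A_nv = 4760, A_nt = 340 mm²; R_n = min(0.6F_uA_nv, 0.6F_yA_gv) + U_bs·F_u·A_nt = 1310 kN → 983 kN.
Bolt shear governs: 669 kN.

669 kN (bolt shear governs)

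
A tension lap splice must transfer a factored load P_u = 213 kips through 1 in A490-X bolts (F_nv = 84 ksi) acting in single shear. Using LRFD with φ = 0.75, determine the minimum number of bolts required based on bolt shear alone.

5 bolts

A_b = π·1²/4 = 0.7854 in².
Per-bolt design strength φR_n = 0.75 × 84 × 0.7854 × 1 = 49.48 kips.
n ≥ 213 / 49.48 = 4.305 → use 5 bolts.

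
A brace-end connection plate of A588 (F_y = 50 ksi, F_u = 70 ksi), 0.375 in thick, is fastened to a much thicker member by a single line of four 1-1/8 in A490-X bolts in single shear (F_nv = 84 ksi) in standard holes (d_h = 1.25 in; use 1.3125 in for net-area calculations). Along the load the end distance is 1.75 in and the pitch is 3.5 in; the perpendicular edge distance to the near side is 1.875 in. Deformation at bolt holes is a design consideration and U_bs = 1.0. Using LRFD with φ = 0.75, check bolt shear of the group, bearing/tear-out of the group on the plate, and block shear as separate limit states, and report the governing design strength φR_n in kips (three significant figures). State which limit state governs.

Bolt shear: A_b = π·1.125²/4 = 0.994 in²; R_n = 84 × 0.994 × 4 × 1 = 334 kips → 0.75 × 334 = 250 kips.
Bearing: edge l_c = 1.125, r_n = 35.44 kips; interior l_c = 2.25, r_n = 70.88 kips; R_n = 35.44 + 3·70.88 = 248.1 kips → 186 kips.
Block shear: A_gv = 4.594, A_nv = 2.871, A_nt = 0.457 in²; R_n = min(0.6F_uA_nv, 0.6F_yA_gv) + U_bs·F_u·A_nt = 152.6 kips → 114 kips.
Block shear governs: 114 kips.

114 kips (block shear governs)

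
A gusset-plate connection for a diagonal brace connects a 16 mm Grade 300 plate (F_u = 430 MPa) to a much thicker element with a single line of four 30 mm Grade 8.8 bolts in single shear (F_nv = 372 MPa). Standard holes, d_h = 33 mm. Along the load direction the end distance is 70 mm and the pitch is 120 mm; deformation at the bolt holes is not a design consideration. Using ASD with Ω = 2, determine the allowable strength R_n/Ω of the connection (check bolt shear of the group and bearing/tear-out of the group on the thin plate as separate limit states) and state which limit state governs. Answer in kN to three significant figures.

526 kN (bolt shear governs)

Bolt shear: A_b = π·30²/4 = 706.9 mm²; R_n = 372 × 706.9 × 4 × 1 / 1000 = 1052 kN → 1052 / 2 = 526 kN.
Bearing (1.5 l_c t F_u ≤ 3.0 d t F_u): upper limit = 3.0·30·16·430 / 1000 = 619.2 kN.
  Edge l_c = 70 − 33/2 = 53.5 → r_n = 552.1 kN; interior l_c = 120 − 33 = 87 → r_n = 619.2 kN.
  R_n,bearing = 1·552.1 + 3·619.2 = 2410 kN → 2410 / 2 = 1200 kN.
Bolt shear governs: 526 kN.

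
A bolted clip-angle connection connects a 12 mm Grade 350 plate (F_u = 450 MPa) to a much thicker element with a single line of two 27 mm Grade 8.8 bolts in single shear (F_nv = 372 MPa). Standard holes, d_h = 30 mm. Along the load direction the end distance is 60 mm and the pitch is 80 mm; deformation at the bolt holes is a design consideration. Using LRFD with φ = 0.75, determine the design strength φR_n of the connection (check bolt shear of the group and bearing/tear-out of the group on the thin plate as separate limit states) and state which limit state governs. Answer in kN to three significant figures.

319 kN (bolt shear governs)

Bolt shear: A_b = π·27²/4 = 572.6 mm²; R_n = 372 × 572.6 × 2 × 1 / 1000 = 426 kN → 0.75 × 426 = 319 kN.
Bearing (1.2 l_c t F_u ≤ 2.4 d t F_u): upper limit = 2.4·27·12·450 / 1000 = 349.9 kN.
  Edge l_c = 60 − 30/2 = 45 → r_n = 291.6 kN; interior l_c = 80 − 30 = 50 → r_n = 324 kN.
  R_n,bearing = 1·291.6 + 1·324 = 615.6 kN → 0.75 × 615.6 = 462 kN.
Bolt shear governs: 319 kN.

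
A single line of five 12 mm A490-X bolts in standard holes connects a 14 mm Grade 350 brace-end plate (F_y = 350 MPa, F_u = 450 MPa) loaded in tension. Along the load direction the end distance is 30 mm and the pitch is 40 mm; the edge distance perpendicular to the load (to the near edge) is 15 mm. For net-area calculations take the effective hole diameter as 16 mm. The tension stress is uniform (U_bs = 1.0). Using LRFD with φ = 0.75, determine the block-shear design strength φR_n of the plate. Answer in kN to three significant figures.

368 kN

Shear plane L_v = 30 + 4·40 = 190 mm; A_gv = 190 × 14 = 2660 mm².
A_nv = (190 − 4.5·16) × 14 = 1652 mm².
A_nt = (15 − 0.5·16) × 14 = 98 mm².
0.6 F_u A_nv = 446 kN; 0.6 F_y A_gv = 558.6 kN → shear rupture governs the shear term.
R_n = 446 + 1.0 × 450 × 98 / 1000 = 490.1 kN.
Design strength φR_n = 0.75 × 490.1 = 368 kN.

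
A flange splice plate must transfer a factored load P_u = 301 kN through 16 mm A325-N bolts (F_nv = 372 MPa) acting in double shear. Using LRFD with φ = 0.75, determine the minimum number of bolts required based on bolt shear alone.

A_b = π·16²/4 = 201.1 mm².
Per-bolt design strength φR_n = 0.75 × 372 × 201.1 × 2 / 1000 = 112.2 kN.
n ≥ 301 / 112.2 = 2.683 → use 3 bolts.

3 bolts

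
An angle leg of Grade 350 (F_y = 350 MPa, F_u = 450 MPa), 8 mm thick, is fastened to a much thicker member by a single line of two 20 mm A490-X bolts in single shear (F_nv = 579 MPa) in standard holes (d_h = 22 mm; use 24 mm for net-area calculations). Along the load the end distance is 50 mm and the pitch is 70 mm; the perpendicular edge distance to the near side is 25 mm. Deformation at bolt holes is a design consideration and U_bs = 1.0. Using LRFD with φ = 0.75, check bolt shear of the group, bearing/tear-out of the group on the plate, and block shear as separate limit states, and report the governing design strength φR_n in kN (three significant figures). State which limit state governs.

171 kN (block shear governs)

Bolt shear: A_b = π·20²/4 = 314.2 mm²; R_n = 579 × 314.2 × 2 × 1 / 1000 = 363.8 kN → 0.75 × 363.8 = 273 kN.
Bearing: edge l_c = 39, r_n = 168.5 kN; interior l_c = 48, r_n = 172.8 kN; R_n = 168.5 + 1·172.8 = 341.3 kN → 256 kN.
Block shear: A_gv = 960, A_nv = 672, A_nt = 104 mm²; R_n = min(0.6F_uA_nv, 0.6F_yA_gv) + U_bs·F_u·A_nt = 228.2 kN → 171 kN.
Block shear governs: 171 kN.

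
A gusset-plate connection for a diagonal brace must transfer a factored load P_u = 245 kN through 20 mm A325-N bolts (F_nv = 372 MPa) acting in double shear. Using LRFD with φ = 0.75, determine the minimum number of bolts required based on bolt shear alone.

2 bolts

A_b = π·20²/4 = 314.2 mm².
Per-bolt design strength φR_n = 0.75 × 372 × 314.2 × 2 / 1000 = 175.3 kN.
n ≥ 245 / 175.3 = 1.398 → use 2 bolts.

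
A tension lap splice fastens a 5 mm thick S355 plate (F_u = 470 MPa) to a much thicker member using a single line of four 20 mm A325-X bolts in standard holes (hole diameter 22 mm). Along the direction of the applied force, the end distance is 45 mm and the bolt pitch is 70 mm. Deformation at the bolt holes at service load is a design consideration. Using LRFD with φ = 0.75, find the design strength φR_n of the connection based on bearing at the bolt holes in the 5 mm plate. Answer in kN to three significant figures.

326 kN

Per bolt r_n = 1.2 l_c t F_u ≤ 2.4 d t F_u; upper limit = 2.4 × 20 × 5 × 470 / 1000 = 112.8 kN.
Edge bolt: l_c = 45 − 22/2 = 34 mm → 1.2 × 34 × 5 × 470 / 1000 = 95.88 → r_n = 95.88 kN.
Interior bolts: l_c = 70 − 22 = 48 mm → 1.2 × 48 × 5 × 470 / 1000 = 135.4 → r_n = 112.8 kN.
R_n = 1 × 95.88 + 3 × 112.8 = 434.3 kN.
Design strength φR_n = 0.75 × 434.3 = 326 kN.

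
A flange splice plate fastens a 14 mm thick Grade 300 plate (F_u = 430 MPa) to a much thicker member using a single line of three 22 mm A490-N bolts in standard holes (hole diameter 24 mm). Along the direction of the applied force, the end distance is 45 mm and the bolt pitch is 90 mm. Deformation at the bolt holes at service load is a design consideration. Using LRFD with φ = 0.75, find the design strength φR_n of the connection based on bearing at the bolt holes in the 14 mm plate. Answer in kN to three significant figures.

Per bolt r_n = 1.2 l_c t F_u ≤ 2.4 d t F_u; upper limit = 2.4 × 22 × 14 × 430 / 1000 = 317.9 kN.
Edge bolt: l_c = 45 − 24/2 = 33 mm → 1.2 × 33 × 14 × 430 / 1000 = 238.4 → r_n = 238.4 kN.
Interior bolts: l_c = 90 − 24 = 66 mm → 1.2 × 66 × 14 × 430 / 1000 = 476.8 → r_n = 317.9 kN.
R_n = 1 × 238.4 + 2 × 317.9 = 874.1 kN.
Design strength φR_n = 0.75 × 874.1 = 656 kN.

656 kN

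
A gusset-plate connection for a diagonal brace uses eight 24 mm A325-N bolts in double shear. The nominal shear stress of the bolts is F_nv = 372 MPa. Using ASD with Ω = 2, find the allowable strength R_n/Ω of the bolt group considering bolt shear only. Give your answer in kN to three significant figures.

A_b = π × 24² / 4 = 452.4 mm².
R_n = F_nv · A_b · n · n_s = 372 × 452.4 × 8 × 2 / 1000 = 2693 kN.
Allowable strength R_n/Ω = 2693 / 2 = 1350 kN.

1350 kN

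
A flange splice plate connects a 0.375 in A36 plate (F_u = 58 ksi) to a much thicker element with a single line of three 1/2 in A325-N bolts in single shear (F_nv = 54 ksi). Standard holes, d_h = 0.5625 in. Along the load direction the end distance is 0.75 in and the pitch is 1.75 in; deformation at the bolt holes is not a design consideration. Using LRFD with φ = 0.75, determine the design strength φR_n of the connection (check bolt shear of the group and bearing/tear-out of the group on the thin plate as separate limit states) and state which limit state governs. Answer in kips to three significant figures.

23.9 kips (bolt shear governs)

Bolt shear: A_b = π·0.5²/4 = 0.1963 in²; R_n = 54 × 0.1963 × 3 × 1 = 31.81 kips → 0.75 × 31.81 = 23.9 kips.
Bearing (1.5 l_c t F_u ≤ 3.0 d t F_u): upper limit = 3.0·0.5·0.375·58 = 32.62 kips.
  Edge l_c = 0.75 − 0.5625/2 = 0.4688 → r_n = 15.29 kips; interior l_c = 1.75 − 0.5625 = 1.188 → r_n = 32.62 kips.
  R_n,bearing = 1·15.29 + 2·32.62 = 80.54 kips → 0.75 × 80.54 = 60.4 kips.
Bolt shear governs: 23.9 kips.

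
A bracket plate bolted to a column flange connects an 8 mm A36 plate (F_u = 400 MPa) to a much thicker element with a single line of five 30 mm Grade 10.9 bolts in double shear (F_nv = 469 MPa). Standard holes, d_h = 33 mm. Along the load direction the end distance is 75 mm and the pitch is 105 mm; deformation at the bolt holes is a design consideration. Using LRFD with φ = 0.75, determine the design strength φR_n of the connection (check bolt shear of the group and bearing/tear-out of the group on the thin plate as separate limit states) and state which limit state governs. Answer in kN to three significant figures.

860 kN (bearing governs)

Bolt shear: A_b = π·30²/4 = 706.9 mm²; R_n = 469 × 706.9 × 5 × 2 / 1000 = 3315 kN → 0.75 × 3315 = 2490 kN.
Bearing (1.2 l_c t F_u ≤ 2.4 d t F_u): upper limit = 2.4·30·8·400 / 1000 = 230.4 kN.
  Edge l_c = 75 − 33/2 = 58.5 → r_n = 224.6 kN; interior l_c = 105 − 33 = 72 → r_n = 230.4 kN.
  R_n,bearing = 1·224.6 + 4·230.4 = 1146 kN → 0.75 × 1146 = 860 kN.
Bearing governs: 860 kN.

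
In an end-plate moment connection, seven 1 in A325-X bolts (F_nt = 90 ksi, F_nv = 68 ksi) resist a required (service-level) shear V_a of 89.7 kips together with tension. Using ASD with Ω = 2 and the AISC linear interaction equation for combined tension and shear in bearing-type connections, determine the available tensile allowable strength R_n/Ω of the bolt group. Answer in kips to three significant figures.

203 kips

A_b = π·1²/4 = 0.7854 in²; f_rv = 89.7 / (7 × 0.7854) = 16.32 ksi.
F'_nt = 1.3 F_nt − (Ω F_nt / F_nv) f_rv = 1.3·90 − (2·90/68)·16.32 = 73.81 ksi, capped at F_nt → F'_nt = 73.81 ksi.
R_n = F'_nt · A_b · n = 73.81 × 0.7854 × 7 = 405.8 kips.
Allowable strength R_n/Ω = 405.8 / 2 = 203 kips.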